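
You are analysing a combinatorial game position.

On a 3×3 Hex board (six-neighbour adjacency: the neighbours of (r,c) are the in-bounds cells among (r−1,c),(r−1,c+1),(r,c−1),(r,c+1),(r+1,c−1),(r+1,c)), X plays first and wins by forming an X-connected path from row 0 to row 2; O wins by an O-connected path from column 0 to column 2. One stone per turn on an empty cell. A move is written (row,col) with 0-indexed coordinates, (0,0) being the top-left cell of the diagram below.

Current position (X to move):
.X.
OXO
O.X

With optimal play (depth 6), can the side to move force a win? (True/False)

ply 1, X at .X./OXO/O.X | (0,0)=-1→XX./OXO/O.X; (0,2)=-1→.XX/OXO/O.X; (2,1)=+1→.X./OXO/OXX*
ply 2: .X./OXO/OXX is terminal -1 (O); from .X./OXO/O.X depth 6

X winning at [.X./OXO/O.X]: True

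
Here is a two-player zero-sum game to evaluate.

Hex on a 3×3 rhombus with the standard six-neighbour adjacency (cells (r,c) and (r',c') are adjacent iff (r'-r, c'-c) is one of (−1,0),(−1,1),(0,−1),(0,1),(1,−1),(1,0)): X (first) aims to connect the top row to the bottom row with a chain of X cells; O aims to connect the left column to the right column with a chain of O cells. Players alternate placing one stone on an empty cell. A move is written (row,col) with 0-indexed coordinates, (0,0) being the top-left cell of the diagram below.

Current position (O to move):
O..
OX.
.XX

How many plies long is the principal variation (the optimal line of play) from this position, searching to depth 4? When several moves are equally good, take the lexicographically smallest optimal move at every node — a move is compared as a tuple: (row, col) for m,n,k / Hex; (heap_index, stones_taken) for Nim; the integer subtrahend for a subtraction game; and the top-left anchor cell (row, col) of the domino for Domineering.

PV length from [O../OX./.XX]: 2 plies

p1 O@[O../OX./.XX]: (0,1)[OO./OX./.XX]-1* (0,2)[O.O/OX./.XX]-1 (1,2)[O../OXO/.XX]-1 (2,0)[O../OX./OXX]-1
p2 X@[OO./OX./.XX]: (0,2)[OOX/OX./.XX]+1* (1,2)[OO./OXX/.XX]-1 (2,0)[OO./OX./XXX]-1
p3 O@[OOX/OX./.XX] terminal -1; root [O../OX./.XX] d4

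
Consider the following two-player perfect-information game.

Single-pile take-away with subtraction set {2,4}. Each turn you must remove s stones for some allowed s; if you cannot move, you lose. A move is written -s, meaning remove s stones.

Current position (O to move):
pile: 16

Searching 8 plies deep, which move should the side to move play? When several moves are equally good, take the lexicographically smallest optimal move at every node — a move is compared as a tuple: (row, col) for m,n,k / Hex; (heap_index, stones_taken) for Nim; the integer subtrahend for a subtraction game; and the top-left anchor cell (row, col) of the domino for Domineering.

[16] O move#1: -2:-1/14, -4:+1/12*
[12] X move#2: -2:-1/10*, -4:-1/8
[10] O move#3: -2:-1/8, -4:+1/6*
[6] X move#4: -2:-1/4*, -4:-1/2
[4] O move#5: -2:-1/2, -4:+1/0*
[0] end (terminal -1, X#6); searched 16 to 8

O's best at [16]: -4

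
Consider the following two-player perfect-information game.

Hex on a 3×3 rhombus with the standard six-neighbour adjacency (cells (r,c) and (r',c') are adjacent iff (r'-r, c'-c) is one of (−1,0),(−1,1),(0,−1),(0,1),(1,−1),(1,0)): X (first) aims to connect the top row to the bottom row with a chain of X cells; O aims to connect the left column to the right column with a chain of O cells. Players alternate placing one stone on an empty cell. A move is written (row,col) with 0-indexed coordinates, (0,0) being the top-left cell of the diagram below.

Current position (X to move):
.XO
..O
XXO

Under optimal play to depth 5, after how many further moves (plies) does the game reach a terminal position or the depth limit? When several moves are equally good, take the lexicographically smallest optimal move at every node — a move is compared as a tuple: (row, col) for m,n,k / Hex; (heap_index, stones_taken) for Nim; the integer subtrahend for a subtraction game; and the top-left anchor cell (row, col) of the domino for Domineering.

PV length from [.XO/..O/XXO]: 3 plies

p1 X@[.XO/..O/XXO]: (0,0)[XXO/..O/XXO]+1* (1,0)[.XO/X.O/XXO]+1 (1,1)[.XO/.XO/XXO]+1
p2 O@[XXO/..O/XXO]: (1,0)[XXO/O.O/XXO]-1* (1,1)[XXO/.OO/XXO]-1
p3 X@[XXO/O.O/XXO]: (1,1)[XXO/OXO/XXO]+1*
p4 O@[XXO/OXO/XXO] terminal -1; root [.XO/..O/XXO] d5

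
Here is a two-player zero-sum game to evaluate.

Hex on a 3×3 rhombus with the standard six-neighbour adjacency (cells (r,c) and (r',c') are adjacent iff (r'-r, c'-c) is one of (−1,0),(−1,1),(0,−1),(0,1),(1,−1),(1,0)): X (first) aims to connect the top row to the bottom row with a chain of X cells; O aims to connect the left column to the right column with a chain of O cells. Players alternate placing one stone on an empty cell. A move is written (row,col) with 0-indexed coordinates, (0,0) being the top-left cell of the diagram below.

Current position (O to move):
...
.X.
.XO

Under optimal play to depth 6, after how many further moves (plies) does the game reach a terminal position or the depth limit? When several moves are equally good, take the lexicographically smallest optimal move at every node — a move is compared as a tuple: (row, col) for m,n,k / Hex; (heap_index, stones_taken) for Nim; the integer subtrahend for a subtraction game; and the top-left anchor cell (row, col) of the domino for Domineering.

PV length from [.../.X./.XO]: 2 plies

p1 O@[.../.X./.XO]: (0,0)[O../.X./.XO]-1* (0,1)[.O./.X./.XO]-1 (0,2)[..O/.X./.XO]-1 (1,0)[.../OX./.XO]-1 (1,2)[.../.XO/.XO]-1 (2,0)[.../.X./OXO]-1
p2 X@[O../.X./.XO]: (0,1)[OX./.X./.XO]+1* (0,2)[O.X/.X./.XO]+1 (1,0)[O../XX./.XO]+1 (1,2)[O../.XX/.XO]+1 (2,0)[O../.X./XXO]+1
p3 O@[OX./.X./.XO] terminal -1; root [.../.X./.XO] d6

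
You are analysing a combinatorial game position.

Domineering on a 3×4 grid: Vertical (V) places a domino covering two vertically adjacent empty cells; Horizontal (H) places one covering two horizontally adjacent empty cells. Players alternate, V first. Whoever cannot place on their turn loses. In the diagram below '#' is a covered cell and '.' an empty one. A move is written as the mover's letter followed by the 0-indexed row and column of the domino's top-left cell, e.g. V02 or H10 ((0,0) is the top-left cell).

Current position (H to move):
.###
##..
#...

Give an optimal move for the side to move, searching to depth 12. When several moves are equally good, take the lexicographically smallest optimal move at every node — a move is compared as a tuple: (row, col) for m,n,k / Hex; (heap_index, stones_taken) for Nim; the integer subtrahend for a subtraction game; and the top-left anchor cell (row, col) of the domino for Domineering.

ply 1, H at .###/##../#... | H12=+1→.###/####/#...*; H21=-1→.###/##../###.; H22=+1→.###/##../#.##
ply 2: .###/####/#... is terminal -1 (V); from .###/##../#... depth 12

H's best at [.###/##../#...]: H12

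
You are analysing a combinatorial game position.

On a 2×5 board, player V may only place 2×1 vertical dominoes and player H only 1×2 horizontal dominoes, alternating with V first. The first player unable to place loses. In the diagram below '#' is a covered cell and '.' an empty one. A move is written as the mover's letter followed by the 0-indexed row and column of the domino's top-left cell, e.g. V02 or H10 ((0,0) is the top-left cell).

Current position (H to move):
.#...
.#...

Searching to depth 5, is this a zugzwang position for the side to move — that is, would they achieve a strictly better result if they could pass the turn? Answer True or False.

[.#.../.#...] H move#1: H02:-1/.###./.#...*, H03:-1/.#.##/.#..., H12:-1/.#.../.###., H13:-1/.#.../.#.##
[.###./.#...] V move#2: V00:-1/####./##..., V04:+1/.####/.#..#*
[.####/.#..#] H move#3: H12:-1/.####/.####*
[.####/.####] V move#4: V00:+1/#####/#####*
[#####/#####] end (terminal -1, H#5); searched .#.../.#... to 5
if H skipped the turn, V would face:
~ [.#.../.#...] V move#1: V00:-1/##.../##..., V02:-1/.##../.##.., V03:+1/.#.#./.#.#.*, V04:-1/.#..#/.#..#
~ [.#.#./.#.#.] end (terminal -1, H#2); searched .#.../.#... to 5
compare (H): move=-1 vs pass=-1

zugzwang(.#.../.#..., H) = False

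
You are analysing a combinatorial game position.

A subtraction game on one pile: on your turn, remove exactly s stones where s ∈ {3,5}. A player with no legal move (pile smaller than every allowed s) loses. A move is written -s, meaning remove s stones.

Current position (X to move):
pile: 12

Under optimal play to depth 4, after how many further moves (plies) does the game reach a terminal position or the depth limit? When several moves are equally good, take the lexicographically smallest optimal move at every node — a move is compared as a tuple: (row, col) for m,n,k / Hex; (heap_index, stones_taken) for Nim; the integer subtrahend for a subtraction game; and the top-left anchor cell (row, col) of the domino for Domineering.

PV length from [12]: 3 plies

p1 X@[12]: -3[9]+1* -5[7]-1
p2 O@[9]: -3[6]-1* -5[4]-1
p3 X@[6]: -3[3]-1 -5[1]+1*
p4 O@[1] terminal -1; root [12] d4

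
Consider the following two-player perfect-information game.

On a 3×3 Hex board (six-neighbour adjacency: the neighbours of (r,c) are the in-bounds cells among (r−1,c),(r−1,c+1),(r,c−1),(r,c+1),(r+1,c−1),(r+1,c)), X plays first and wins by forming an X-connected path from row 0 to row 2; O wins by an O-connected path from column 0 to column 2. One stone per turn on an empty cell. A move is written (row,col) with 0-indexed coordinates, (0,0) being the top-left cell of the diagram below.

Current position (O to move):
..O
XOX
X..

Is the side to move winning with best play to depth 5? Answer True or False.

ply 1, O at ..O/XOX/X.. | (0,0)=-1→O.O/XOX/X..*; (0,1)=-1→.OO/XOX/X..; (2,1)=-1→..O/XOX/XO.; (2,2)=-1→..O/XOX/X.O
ply 2, X at O.O/XOX/X.. | (0,1)=+1→OXO/XOX/X..*; (2,1)=-1→O.O/XOX/XX.; (2,2)=-1→O.O/XOX/X.X
ply 3: OXO/XOX/X.. is terminal -1 (O); from ..O/XOX/X.. depth 5

O winning at [..O/XOX/X..]: False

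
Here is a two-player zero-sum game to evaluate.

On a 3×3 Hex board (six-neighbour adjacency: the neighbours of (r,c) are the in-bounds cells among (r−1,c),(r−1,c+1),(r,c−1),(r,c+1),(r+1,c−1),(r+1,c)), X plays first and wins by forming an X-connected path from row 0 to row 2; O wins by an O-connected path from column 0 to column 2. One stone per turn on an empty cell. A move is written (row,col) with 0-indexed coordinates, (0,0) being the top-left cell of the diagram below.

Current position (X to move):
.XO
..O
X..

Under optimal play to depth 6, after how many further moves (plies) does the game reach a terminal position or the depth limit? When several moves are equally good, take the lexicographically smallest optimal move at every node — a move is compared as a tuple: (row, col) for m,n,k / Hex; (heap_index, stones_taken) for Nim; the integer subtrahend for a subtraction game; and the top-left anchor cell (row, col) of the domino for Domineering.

PV length from [.XO/..O/X..]: 3 plies

ply 1, X at .XO/..O/X.. | (0,0)=+1→XXO/..O/X..*; (1,0)=+1→.XO/X.O/X..; (1,1)=+1→.XO/.XO/X..; (2,1)=+1→.XO/..O/XX.; (2,2)=+1→.XO/..O/X.X
ply 2, O at XXO/..O/X.. | (1,0)=-1→XXO/O.O/X..*; (1,1)=-1→XXO/.OO/X..; (2,1)=-1→XXO/..O/XO.; (2,2)=-1→XXO/..O/X.O
ply 3, X at XXO/O.O/X.. | (1,1)=+1→XXO/OXO/X..*; (2,1)=-1→XXO/O.O/XX.; (2,2)=-1→XXO/O.O/X.X
ply 4: XXO/OXO/X.. is terminal -1 (O); from .XO/..O/X.. depth 6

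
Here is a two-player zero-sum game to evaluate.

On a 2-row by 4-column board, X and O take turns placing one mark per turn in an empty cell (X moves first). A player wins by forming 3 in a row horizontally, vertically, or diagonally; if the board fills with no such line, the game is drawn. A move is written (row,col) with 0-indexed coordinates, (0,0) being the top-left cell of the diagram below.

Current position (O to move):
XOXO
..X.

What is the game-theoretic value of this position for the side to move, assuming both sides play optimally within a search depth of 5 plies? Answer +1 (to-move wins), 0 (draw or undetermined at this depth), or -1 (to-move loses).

[XOXO/..X.] O move#1: (1,0):+0/XOXO/O.X.*, (1,1):+0/XOXO/.OX., (1,3):+0/XOXO/..XO
[XOXO/O.X.] X move#2: (1,1):+0/XOXO/OXX.*, (1,3):+0/XOXO/O.XX
[XOXO/OXX.] O move#3: (1,3):+0/XOXO/OXXO*
[XOXO/OXXO] end (terminal +0, X#4); searched XOXO/..X. to 5

value(XOXO/..X., O) = 0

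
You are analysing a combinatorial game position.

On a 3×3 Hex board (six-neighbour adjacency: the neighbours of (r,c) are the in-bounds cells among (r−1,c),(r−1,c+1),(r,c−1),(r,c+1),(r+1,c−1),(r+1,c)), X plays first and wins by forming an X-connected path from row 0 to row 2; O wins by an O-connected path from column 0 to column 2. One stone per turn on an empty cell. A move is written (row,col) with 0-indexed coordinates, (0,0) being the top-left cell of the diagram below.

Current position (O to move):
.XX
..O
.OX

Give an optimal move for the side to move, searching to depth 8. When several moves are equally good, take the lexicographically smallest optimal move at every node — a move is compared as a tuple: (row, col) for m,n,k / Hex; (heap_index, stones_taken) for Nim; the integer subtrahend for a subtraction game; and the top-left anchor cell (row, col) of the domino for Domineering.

ply 1, O at .XX/..O/.OX | (0,0)=-1→OXX/..O/.OX; (1,0)=+1→.XX/O.O/.OX*; (1,1)=+1→.XX/.OO/.OX; (2,0)=+1→.XX/..O/OOX
ply 2, X at .XX/O.O/.OX | (0,0)=-1→XXX/O.O/.OX*; (1,1)=-1→.XX/OXO/.OX; (2,0)=-1→.XX/O.O/XOX
ply 3, O at XXX/O.O/.OX | (1,1)=+1→XXX/OOO/.OX*; (2,0)=+1→XXX/O.O/OOX
ply 4: XXX/OOO/.OX is terminal -1 (X); from .XX/..O/.OX depth 8

O's best at [.XX/..O/.OX]: (1,0)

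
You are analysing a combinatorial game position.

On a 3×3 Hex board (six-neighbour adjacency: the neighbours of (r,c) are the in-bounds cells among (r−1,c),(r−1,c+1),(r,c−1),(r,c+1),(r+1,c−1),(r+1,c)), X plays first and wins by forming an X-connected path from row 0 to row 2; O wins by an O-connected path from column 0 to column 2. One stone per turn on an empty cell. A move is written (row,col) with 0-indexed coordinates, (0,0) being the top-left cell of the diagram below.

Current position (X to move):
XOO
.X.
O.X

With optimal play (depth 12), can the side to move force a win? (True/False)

X winning at [XOO/.X./O.X]: True

[XOO/.X./O.X] X move#1: (1,0):+1/XOO/XX./O.X*, (1,2):-1/XOO/.XX/O.X, (2,1):-1/XOO/.X./OXX
[XOO/XX./O.X] O move#2: (1,2):-1/XOO/XXO/O.X*, (2,1):-1/XOO/XX./OOX
[XOO/XXO/O.X] X move#3: (2,1):+1/XOO/XXO/OXX*
[XOO/XXO/OXX] end (terminal -1, O#4); searched XOO/.X./O.X to 12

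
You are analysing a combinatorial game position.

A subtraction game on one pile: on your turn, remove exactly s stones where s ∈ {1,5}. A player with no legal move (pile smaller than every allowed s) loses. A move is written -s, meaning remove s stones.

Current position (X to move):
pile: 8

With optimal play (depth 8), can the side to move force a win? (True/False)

X winning at [8]: False

p1 X@[8]: -1[7]-1* -5[3]-1
p2 O@[7]: -1[6]+1* -5[2]+1
p3 X@[6]: -1[5]-1* -5[1]-1
p4 O@[5]: -1[4]+1* -5[0]+1
p5 X@[4]: -1[3]-1*
p6 O@[3]: -1[2]+1*
p7 X@[2]: -1[1]-1*
p8 O@[1]: -1[0]+1*
p9 X@[0] terminal -1; root [8] d8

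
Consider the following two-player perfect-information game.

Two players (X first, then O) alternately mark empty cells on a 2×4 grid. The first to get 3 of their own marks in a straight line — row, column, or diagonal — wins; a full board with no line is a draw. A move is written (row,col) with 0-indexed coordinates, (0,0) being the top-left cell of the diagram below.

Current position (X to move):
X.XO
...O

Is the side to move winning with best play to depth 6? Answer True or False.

X winning at [X.XO/...O]: True

[X.XO/...O] X move#1: (0,1):+1/XXXO/...O*, (1,0):+0/X.XO/X..O, (1,1):+0/X.XO/.X.O, (1,2):+0/X.XO/..XO
[XXXO/...O] end (terminal -1, O#2); searched X.XO/...O to 6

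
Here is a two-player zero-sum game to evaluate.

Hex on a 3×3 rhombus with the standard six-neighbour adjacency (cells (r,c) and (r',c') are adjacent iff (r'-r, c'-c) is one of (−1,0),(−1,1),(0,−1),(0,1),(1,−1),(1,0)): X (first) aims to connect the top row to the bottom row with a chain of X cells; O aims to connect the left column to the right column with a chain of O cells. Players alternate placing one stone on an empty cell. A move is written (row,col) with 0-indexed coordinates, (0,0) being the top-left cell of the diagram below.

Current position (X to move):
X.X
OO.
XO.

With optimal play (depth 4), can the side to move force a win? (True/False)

X winning at [X.X/OO./XO.]: False

ply 1, X at X.X/OO./XO. | (0,1)=-1→XXX/OO./XO.*; (1,2)=-1→X.X/OOX/XO.; (2,2)=-1→X.X/OO./XOX
ply 2, O at XXX/OO./XO. | (1,2)=+1→XXX/OOO/XO.*; (2,2)=+1→XXX/OO./XOO
ply 3: XXX/OOO/XO. is terminal -1 (X); from X.X/OO./XO. depth 4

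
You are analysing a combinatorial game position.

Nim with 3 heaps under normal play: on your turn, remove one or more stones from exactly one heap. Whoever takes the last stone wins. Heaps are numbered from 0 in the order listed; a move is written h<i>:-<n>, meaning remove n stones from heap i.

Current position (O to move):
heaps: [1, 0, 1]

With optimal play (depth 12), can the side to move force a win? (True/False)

O winning at [(1,0,1)]: False

ply 1, O at (1,0,1) | h0:-1=-1→(0,0,1)*; h2:-1=-1→(1,0,0)
ply 2, X at (0,0,1) | h2:-1=+1→(0,0,0)*
ply 3: (0,0,0) is terminal -1 (O); from (1,0,1) depth 12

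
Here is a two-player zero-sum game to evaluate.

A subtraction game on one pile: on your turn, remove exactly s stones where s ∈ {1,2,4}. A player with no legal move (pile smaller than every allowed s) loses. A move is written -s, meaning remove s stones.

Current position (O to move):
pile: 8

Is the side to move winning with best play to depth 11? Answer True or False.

O winning at [8]: True

ply 1, O at 8 | -1=-1→7; -2=+1→6*; -4=-1→4
ply 2, X at 6 | -1=-1→5*; -2=-1→4; -4=-1→2
ply 3, O at 5 | -1=-1→4; -2=+1→3*; -4=-1→1
ply 4, X at 3 | -1=-1→2*; -2=-1→1
ply 5, O at 2 | -1=-1→1; -2=+1→0*
ply 6: 0 is terminal -1 (X); from 8 depth 11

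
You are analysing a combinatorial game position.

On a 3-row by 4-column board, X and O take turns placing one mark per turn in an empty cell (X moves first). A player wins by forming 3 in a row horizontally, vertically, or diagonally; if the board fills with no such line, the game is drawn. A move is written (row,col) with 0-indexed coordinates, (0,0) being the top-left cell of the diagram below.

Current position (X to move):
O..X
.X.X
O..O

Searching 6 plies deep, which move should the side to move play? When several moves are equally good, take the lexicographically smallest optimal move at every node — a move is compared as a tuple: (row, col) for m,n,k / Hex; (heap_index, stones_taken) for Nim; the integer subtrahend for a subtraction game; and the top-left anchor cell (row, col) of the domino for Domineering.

p1 X@[O..X/.X.X/O..O]: (0,1)[OX.X/.X.X/O..O]-1 (0,2)[O.XX/.X.X/O..O]-1 (1,0)[O..X/XX.X/O..O]+1* (1,2)[O..X/.XXX/O..O]+1 (2,1)[O..X/.X.X/OX.O]-1 (2,2)[O..X/.X.X/O.XO]-1
p2 O@[O..X/XX.X/O..O]: (0,1)[OO.X/XX.X/O..O]-1* (0,2)[O.OX/XX.X/O..O]-1 (1,2)[O..X/XXOX/O..O]-1 (2,1)[O..X/XX.X/OO.O]-1 (2,2)[O..X/XX.X/O.OO]-1
p3 X@[OO.X/XX.X/O..O]: (0,2)[OOXX/XX.X/O..O]-1 (1,2)[OO.X/XXXX/O..O]+1* (2,1)[OO.X/XX.X/OX.O]-1 (2,2)[OO.X/XX.X/O.XO]-1
p4 O@[OO.X/XXXX/O..O] terminal -1; root [O..X/.X.X/O..O] d6

X's best at [O..X/.X.X/O..O]: (1,0)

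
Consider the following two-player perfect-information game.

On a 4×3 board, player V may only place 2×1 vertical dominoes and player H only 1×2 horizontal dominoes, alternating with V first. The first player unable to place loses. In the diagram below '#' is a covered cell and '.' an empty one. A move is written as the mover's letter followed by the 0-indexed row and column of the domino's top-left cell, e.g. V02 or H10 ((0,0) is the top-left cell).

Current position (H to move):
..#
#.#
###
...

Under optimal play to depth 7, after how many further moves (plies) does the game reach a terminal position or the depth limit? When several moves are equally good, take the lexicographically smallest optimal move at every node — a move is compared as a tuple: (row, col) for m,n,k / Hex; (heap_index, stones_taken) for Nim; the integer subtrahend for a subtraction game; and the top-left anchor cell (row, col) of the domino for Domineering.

ply 1, H at ..#/#.#/###/... | H00=+1→###/#.#/###/...*; H30=-1→..#/#.#/###/##.; H31=-1→..#/#.#/###/.##
ply 2: ###/#.#/###/... is terminal -1 (V); from ..#/#.#/###/... depth 7

PV length from [..#/#.#/###/...]: 1 ply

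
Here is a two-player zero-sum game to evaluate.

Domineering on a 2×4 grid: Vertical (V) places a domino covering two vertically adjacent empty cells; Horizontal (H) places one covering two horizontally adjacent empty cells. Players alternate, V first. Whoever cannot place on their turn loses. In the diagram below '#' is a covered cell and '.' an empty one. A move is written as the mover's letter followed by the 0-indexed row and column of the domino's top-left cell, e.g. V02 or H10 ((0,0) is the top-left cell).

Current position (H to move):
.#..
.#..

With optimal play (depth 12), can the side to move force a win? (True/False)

H winning at [.#../.#..]: True

ply 1, H at .#../.#.. | H02=+1→.###/.#..*; H12=+1→.#../.###
ply 2, V at .###/.#.. | V00=-1→####/##..*
ply 3, H at ####/##.. | H12=+1→####/####*
ply 4: ####/#### is terminal -1 (V); from .#../.#.. depth 12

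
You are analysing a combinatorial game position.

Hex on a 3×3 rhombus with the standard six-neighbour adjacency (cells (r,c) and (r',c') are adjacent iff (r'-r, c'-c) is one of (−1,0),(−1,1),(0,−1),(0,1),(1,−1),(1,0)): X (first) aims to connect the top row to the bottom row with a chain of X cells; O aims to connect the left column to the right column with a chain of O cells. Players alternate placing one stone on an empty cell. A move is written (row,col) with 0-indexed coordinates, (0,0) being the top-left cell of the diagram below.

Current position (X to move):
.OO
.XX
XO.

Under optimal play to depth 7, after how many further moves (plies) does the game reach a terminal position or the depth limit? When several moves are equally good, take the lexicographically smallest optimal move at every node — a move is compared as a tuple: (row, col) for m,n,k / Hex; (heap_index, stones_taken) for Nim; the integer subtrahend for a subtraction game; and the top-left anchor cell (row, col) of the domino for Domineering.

PV length from [.OO/.XX/XO.]: 2 plies

p1 X@[.OO/.XX/XO.]: (0,0)[XOO/.XX/XO.]-1* (1,0)[.OO/XXX/XO.]-1 (2,2)[.OO/.XX/XOX]-1
p2 O@[XOO/.XX/XO.]: (1,0)[XOO/OXX/XO.]+1* (2,2)[XOO/.XX/XOO]-1
p3 X@[XOO/OXX/XO.] terminal -1; root [.OO/.XX/XO.] d7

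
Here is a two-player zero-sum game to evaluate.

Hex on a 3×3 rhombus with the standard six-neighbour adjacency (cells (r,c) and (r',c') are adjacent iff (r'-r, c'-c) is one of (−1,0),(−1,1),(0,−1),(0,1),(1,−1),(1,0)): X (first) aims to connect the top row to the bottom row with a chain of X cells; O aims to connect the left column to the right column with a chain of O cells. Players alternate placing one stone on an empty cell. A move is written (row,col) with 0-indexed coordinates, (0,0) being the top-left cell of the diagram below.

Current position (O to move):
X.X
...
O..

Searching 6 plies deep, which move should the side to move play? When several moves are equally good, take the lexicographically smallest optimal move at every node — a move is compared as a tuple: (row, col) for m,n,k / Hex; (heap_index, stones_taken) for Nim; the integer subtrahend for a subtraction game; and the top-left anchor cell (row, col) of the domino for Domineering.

ply 1, O at X.X/.../O.. | (0,1)=-1→XOX/.../O..; (1,0)=-1→X.X/O../O..; (1,1)=-1→X.X/.O./O..; (1,2)=+1→X.X/..O/O..*; (2,1)=+1→X.X/.../OO.; (2,2)=-1→X.X/.../O.O
ply 2, X at X.X/..O/O.. | (0,1)=-1→XXX/..O/O..*; (1,0)=-1→X.X/X.O/O..; (1,1)=-1→X.X/.XO/O..; (2,1)=-1→X.X/..O/OX.; (2,2)=-1→X.X/..O/O.X
ply 3, O at XXX/..O/O.. | (1,0)=+1→XXX/O.O/O..*; (1,1)=+1→XXX/.OO/O..; (2,1)=+1→XXX/..O/OO.; (2,2)=+1→XXX/..O/O.O
ply 4, X at XXX/O.O/O.. | (1,1)=-1→XXX/OXO/O..*; (2,1)=-1→XXX/O.O/OX.; (2,2)=-1→XXX/O.O/O.X
ply 5, O at XXX/OXO/O.. | (2,1)=+1→XXX/OXO/OO.*; (2,2)=-1→XXX/OXO/O.O
ply 6: XXX/OXO/OO. is terminal -1 (X); from X.X/.../O.. depth 6

O's best at [X.X/.../O..]: (1,2)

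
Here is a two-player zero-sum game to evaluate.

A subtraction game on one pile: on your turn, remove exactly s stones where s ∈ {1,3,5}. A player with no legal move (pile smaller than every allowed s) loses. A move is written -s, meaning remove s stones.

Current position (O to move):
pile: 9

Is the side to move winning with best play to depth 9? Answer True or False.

[9] O move#1: -1:+1/8*, -3:+1/6, -5:+1/4
[8] X move#2: -1:-1/7*, -3:-1/5, -5:-1/3
[7] O move#3: -1:+1/6*, -3:+1/4, -5:+1/2
[6] X move#4: -1:-1/5*, -3:-1/3, -5:-1/1
[5] O move#5: -1:+1/4*, -3:+1/2, -5:+1/0
[4] X move#6: -1:-1/3*, -3:-1/1
[3] O move#7: -1:+1/2*, -3:+1/0
[2] X move#8: -1:-1/1*
[1] O move#9: -1:+1/0*
[0] end (terminal -1, X#10); searched 9 to 9

O winning at [9]: True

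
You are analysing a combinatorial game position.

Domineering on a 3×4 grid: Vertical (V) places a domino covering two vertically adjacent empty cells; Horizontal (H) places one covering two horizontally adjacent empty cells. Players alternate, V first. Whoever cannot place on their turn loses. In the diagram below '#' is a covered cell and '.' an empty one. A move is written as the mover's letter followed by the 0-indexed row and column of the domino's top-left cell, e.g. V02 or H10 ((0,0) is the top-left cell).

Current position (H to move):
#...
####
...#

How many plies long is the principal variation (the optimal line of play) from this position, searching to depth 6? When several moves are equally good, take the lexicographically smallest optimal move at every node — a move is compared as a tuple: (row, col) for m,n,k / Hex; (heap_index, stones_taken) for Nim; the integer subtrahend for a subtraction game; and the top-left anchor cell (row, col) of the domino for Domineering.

ply 1, H at #.../####/...# | H01=+1→###./####/...#*; H02=+1→#.##/####/...#; H20=+1→#.../####/##.#; H21=+1→#.../####/.###
ply 2: ###./####/...# is terminal -1 (V); from #.../####/...# depth 6

PV length from [#.../####/...#]: 1 ply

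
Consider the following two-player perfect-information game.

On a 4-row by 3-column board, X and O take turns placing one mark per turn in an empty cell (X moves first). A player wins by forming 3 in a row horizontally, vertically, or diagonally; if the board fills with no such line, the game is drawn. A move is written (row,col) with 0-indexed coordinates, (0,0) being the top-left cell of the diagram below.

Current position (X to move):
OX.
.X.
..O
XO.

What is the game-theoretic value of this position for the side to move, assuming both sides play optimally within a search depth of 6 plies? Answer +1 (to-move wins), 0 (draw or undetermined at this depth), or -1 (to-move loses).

[OX./.X./..O/XO.] X move#1: (0,2):+1/OXX/.X./..O/XO.*, (1,0):+1/OX./XX./..O/XO., (1,2):+1/OX./.XX/..O/XO., (2,0):+1/OX./.X./X.O/XO., (2,1):+1/OX./.X./.XO/XO., (3,2):+1/OX./.X./..O/XOX
[OXX/.X./..O/XO.] O move#2: (1,0):-1/OXX/OX./..O/XO.*, (1,2):-1/OXX/.XO/..O/XO., (2,0):-1/OXX/.X./O.O/XO., (2,1):-1/OXX/.X./.OO/XO., (3,2):-1/OXX/.X./..O/XOO
[OXX/OX./..O/XO.] X move#3: (1,2):-1/OXX/OXX/..O/XO., (2,0):+1/OXX/OX./X.O/XO.*, (2,1):+1/OXX/OX./.XO/XO., (3,2):-1/OXX/OX./..O/XOX
[OXX/OX./X.O/XO.] end (terminal -1, O#4); searched OX./.X./..O/XO. to 6

value(OX./.X./..O/XO., X) = +1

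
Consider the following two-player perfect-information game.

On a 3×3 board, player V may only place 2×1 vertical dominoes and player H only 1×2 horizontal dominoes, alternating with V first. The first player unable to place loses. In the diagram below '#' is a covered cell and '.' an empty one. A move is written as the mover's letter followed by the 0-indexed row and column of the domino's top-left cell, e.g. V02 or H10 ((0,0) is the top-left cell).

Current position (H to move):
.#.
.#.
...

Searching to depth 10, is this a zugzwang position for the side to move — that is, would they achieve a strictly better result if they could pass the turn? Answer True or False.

[.#./.#./...] H move#1: H20:-1/.#./.#./##.*, H21:-1/.#./.#./.##
[.#./.#./##.] V move#2: V00:+1/##./##./##.*, V02:+1/.##/.##/##., V12:+1/.#./.##/###
[##./##./##.] end (terminal -1, H#3); searched .#./.#./... to 10
pass branch (V moves first from the same position):
  | [.#./.#./...] V move#1: V00:+1/##./##./...*, V02:+1/.##/.##/..., V10:+1/.#./##./#.., V12:+1/.#./.##/..#
  | [##./##./...] H move#2: H20:-1/##./##./##.*, H21:-1/##./##./.##
  | [##./##./##.] V move#3: V02:+1/###/###/##.*, V12:+1/##./###/###
  | [###/###/##.] end (terminal -1, H#4); searched .#./.#./... to 10
H moving scores -1; H passing scores -1

zugzwang(.#./.#./..., H) = False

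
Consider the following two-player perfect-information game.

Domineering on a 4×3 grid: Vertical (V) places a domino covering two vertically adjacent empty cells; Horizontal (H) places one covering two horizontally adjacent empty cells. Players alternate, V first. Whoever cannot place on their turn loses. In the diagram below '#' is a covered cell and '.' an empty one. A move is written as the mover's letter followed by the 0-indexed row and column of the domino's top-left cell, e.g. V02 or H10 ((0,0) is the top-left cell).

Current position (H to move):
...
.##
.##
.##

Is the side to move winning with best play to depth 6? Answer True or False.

p1 H@[.../.##/.##/.##]: H00[##./.##/.##/.##]-1* H01[.##/.##/.##/.##]-1
p2 V@[##./.##/.##/.##]: V10[##./###/###/.##]+1* V20[##./.##/###/###]+1
p3 H@[##./###/###/.##] terminal -1; root [.../.##/.##/.##] d6

H winning at [.../.##/.##/.##]: False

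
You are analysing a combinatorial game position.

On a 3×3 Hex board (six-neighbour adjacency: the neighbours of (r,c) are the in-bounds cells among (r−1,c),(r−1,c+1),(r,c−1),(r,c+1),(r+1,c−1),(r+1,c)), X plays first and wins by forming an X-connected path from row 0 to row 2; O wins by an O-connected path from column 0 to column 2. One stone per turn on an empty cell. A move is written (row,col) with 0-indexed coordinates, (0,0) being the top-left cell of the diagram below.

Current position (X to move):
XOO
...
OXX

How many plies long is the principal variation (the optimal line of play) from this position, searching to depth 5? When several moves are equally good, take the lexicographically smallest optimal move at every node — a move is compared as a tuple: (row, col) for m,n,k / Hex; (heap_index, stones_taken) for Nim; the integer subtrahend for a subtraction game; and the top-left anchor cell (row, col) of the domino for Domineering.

PV length from [XOO/.../OXX]: 2 plies

p1 X@[XOO/.../OXX]: (1,0)[XOO/X../OXX]-1* (1,1)[XOO/.X./OXX]-1 (1,2)[XOO/..X/OXX]-1
p2 O@[XOO/X../OXX]: (1,1)[XOO/XO./OXX]+1* (1,2)[XOO/X.O/OXX]-1
p3 X@[XOO/XO./OXX] terminal -1; root [XOO/.../OXX] d5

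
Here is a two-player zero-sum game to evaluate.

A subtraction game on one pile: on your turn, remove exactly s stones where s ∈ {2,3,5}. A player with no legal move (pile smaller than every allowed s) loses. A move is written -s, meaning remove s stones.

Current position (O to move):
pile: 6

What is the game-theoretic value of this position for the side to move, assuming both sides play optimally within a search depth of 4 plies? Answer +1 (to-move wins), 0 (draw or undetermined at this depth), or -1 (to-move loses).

value(6, O) = +1

[6] O move#1: -2:-1/4, -3:-1/3, -5:+1/1*
[1] end (terminal -1, X#2); searched 6 to 4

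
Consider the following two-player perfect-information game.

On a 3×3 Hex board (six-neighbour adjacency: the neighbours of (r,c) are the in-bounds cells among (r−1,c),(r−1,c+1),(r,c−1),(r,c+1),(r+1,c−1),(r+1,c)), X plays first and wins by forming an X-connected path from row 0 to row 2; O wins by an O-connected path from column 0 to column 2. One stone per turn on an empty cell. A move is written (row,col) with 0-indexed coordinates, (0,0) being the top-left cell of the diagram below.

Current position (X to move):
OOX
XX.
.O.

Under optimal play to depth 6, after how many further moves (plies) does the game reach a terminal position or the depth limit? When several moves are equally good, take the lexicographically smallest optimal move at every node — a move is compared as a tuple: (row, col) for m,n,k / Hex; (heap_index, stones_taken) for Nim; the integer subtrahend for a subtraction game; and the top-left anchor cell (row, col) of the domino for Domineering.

PV length from [OOX/XX./.O.]: 3 plies

[OOX/XX./.O.] X move#1: (1,2):+1/OOX/XXX/.O.*, (2,0):+1/OOX/XX./XO., (2,2):+1/OOX/XX./.OX
[OOX/XXX/.O.] O move#2: (2,0):-1/OOX/XXX/OO.*, (2,2):-1/OOX/XXX/.OO
[OOX/XXX/OO.] X move#3: (2,2):+1/OOX/XXX/OOX*
[OOX/XXX/OOX] end (terminal -1, O#4); searched OOX/XX./.O. to 6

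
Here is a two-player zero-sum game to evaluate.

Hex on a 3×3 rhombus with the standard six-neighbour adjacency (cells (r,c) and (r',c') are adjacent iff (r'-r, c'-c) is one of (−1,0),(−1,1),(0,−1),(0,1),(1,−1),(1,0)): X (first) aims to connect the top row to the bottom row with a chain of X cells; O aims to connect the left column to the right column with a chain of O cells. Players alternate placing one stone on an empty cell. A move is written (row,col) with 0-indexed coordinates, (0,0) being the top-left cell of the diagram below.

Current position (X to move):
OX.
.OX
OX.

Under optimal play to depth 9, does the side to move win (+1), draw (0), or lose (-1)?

p1 X@[OX./.OX/OX.]: (0,2)[OXX/.OX/OX.]+1* (1,0)[OX./XOX/OX.]-1 (2,2)[OX./.OX/OXX]-1
p2 O@[OXX/.OX/OX.] terminal -1; root [OX./.OX/OX.] d9

value(OX./.OX/OX., X) = +1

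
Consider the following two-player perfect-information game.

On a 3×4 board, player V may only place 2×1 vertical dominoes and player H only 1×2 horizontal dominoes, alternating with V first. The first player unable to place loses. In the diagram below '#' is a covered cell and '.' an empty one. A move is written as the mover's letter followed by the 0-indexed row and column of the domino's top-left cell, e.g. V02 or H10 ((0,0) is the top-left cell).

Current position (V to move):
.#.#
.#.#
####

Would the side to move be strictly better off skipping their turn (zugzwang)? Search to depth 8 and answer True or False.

zugzwang(.#.#/.#.#/####, V) = False

ply 1, V at .#.#/.#.#/#### | V00=+1→##.#/##.#/####*; V02=+1→.###/.###/####
ply 2: ##.#/##.#/#### is terminal -1 (H); from .#.#/.#.#/#### depth 8
pass branch (H moves first from the same position):
  | ply 1: .#.#/.#.#/#### is terminal -1 (H); from .#.#/.#.#/#### depth 8
V moving scores +1; V passing scores +1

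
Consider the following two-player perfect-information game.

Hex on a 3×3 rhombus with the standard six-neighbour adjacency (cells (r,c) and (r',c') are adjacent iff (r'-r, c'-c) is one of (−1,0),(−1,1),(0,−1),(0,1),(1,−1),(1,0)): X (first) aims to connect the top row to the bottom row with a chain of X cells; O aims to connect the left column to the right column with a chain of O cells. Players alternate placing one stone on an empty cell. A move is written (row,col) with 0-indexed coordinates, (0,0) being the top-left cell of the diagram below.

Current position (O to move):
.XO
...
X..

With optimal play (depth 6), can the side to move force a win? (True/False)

O winning at [.XO/.../X..]: False

p1 O@[.XO/.../X..]: (0,0)[OXO/.../X..]-1* (1,0)[.XO/O../X..]-1 (1,1)[.XO/.O./X..]-1 (1,2)[.XO/..O/X..]-1 (2,1)[.XO/.../XO.]-1 (2,2)[.XO/.../X.O]-1
p2 X@[OXO/.../X..]: (1,0)[OXO/X../X..]+1* (1,1)[OXO/.X./X..]+1 (1,2)[OXO/..X/X..]+1 (2,1)[OXO/.../XX.]+1 (2,2)[OXO/.../X.X]+1
p3 O@[OXO/X../X..] terminal -1; root [.XO/.../X..] d6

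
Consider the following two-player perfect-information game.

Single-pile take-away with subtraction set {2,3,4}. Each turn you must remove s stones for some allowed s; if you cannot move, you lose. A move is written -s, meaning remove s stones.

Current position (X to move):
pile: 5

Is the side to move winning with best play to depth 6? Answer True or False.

X winning at [5]: True

[5] X move#1: -2:-1/3, -3:-1/2, -4:+1/1*
[1] end (terminal -1, O#2); searched 5 to 6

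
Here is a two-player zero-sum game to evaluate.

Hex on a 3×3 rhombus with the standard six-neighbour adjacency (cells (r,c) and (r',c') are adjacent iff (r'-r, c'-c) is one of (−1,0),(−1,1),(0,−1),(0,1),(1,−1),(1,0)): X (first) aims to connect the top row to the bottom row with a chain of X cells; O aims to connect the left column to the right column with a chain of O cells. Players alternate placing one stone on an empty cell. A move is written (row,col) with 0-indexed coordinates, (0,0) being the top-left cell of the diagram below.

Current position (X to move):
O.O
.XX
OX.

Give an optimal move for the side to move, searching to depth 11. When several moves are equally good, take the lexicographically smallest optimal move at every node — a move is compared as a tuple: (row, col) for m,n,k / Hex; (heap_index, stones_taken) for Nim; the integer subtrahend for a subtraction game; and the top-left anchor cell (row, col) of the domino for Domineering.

ply 1, X at O.O/.XX/OX. | (0,1)=+1→OXO/.XX/OX.*; (1,0)=-1→O.O/XXX/OX.; (2,2)=-1→O.O/.XX/OXX
ply 2: OXO/.XX/OX. is terminal -1 (O); from O.O/.XX/OX. depth 11

X's best at [O.O/.XX/OX.]: (0,1)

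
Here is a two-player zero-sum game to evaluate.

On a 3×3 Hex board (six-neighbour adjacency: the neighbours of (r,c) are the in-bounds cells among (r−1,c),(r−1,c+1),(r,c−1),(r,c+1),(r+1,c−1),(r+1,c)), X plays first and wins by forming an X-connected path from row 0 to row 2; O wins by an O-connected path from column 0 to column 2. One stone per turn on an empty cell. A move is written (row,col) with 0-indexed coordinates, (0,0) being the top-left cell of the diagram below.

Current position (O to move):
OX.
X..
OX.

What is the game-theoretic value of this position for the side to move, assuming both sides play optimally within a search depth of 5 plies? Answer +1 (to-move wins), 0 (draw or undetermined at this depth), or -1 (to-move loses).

value(OX./X../OX., O) = +1

ply 1, O at OX./X../OX. | (0,2)=-1→OXO/X../OX.; (1,1)=+1→OX./XO./OX.*; (1,2)=-1→OX./X.O/OX.; (2,2)=-1→OX./X../OXO
ply 2, X at OX./XO./OX. | (0,2)=-1→OXX/XO./OX.*; (1,2)=-1→OX./XOX/OX.; (2,2)=-1→OX./XO./OXX
ply 3, O at OXX/XO./OX. | (1,2)=+1→OXX/XOO/OX.*; (2,2)=-1→OXX/XO./OXO
ply 4: OXX/XOO/OX. is terminal -1 (X); from OX./X../OX. depth 5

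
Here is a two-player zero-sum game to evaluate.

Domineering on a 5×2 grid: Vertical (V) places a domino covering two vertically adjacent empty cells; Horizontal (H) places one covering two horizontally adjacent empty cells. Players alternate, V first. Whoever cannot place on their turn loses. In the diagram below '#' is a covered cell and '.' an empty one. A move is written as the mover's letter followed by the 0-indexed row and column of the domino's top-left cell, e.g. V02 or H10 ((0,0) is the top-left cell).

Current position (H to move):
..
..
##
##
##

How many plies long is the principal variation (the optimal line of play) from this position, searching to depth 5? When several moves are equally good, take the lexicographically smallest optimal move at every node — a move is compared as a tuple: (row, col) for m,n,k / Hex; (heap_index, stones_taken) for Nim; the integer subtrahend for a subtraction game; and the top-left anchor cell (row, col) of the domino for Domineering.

p1 H@[../../##/##/##]: H00[##/../##/##/##]+1* H10[../##/##/##/##]+1
p2 V@[##/../##/##/##] terminal -1; root [../../##/##/##] d5

PV length from [../../##/##/##]: 1 ply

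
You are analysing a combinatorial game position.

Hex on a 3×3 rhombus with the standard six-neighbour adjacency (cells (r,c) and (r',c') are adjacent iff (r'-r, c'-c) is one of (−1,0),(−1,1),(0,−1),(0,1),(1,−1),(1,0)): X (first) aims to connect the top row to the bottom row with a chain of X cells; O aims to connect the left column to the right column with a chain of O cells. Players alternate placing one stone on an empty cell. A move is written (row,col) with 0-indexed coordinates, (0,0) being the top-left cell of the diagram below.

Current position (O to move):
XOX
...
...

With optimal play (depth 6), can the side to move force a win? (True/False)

O winning at [XOX/.../...]: False

[XOX/.../...] O move#1: (1,0):-1/XOX/O../...*, (1,1):-1/XOX/.O./..., (1,2):-1/XOX/..O/..., (2,0):-1/XOX/.../O.., (2,1):-1/XOX/.../.O., (2,2):-1/XOX/.../..O
[XOX/O../...] X move#2: (1,1):+1/XOX/OX./...*, (1,2):+1/XOX/O.X/..., (2,0):+1/XOX/O../X.., (2,1):+1/XOX/O../.X., (2,2):+1/XOX/O../..X
[XOX/OX./...] O move#3: (1,2):-1/XOX/OXO/...*, (2,0):-1/XOX/OX./O.., (2,1):-1/XOX/OX./.O., (2,2):-1/XOX/OX./..O
[XOX/OXO/...] X move#4: (2,0):+1/XOX/OXO/X..*, (2,1):+1/XOX/OXO/.X., (2,2):+1/XOX/OXO/..X
[XOX/OXO/X..] end (terminal -1, O#5); searched XOX/.../... to 6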